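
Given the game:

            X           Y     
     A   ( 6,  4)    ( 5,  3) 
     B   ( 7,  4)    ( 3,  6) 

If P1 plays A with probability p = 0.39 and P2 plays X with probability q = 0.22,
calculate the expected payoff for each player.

E[P1] = 4.4026, E[P2] = 4.6474

Work:
E[P1] = p·q·π₁(A,X) + p·(1-q)·π₁(A,Y) + (1-p)·q·π₁(B,X) + (1-p)·(1-q)·π₁(B,Y)
= 0.39·0.22·6 + 0.39·0.78·5 + 0.61·0.22·7 + 0.61·0.78·3
= 4.4026

E[P2] = 4.6474 (similar calculation)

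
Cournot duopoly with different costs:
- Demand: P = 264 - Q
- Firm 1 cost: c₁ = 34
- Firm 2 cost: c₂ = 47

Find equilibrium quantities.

q₁* = 81.0, q₂* = 68.0

Work:
Reaction: q₁ = (264 - 34 - q₂)/2
Reaction: q₂ = (264 - 47 - q₁)/2
Solve simultaneously:
q₁* = (264 - 2×34 + 47)/3 = 81.0
q₂* = (264 - 2×47 + 34)/3 = 68.0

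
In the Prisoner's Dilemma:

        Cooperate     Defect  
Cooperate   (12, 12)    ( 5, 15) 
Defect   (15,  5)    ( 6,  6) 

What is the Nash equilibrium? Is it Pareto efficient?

(Defect, Defect) is NE; not Pareto efficient

Work:
Defect dominates Cooperate for both players:
If P2 cooperates: Defect (15) > Cooperate (12)
If P2 defects: Defect (6) > Cooperate (5)
NE: (Defect, Defect) with payoff (6, 6)
But (Cooperate, Cooperate) = (12, 12) Pareto dominates (6, 6)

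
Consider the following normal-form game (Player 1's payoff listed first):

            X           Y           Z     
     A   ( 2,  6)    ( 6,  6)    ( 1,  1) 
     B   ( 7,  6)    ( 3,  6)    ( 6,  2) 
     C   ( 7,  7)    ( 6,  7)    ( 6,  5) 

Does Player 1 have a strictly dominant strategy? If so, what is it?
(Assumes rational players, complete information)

No strictly dominant strategy exists for Player 1

Work:
A strategy strictly dominates another if it gives a strictly higher payoff against every opponent action. Compare each pair of P1's strategies column-by-column:
  A vs B: [2 vs 7, 6 vs 3, 1 vs 6] → A does not strictly dominate B (column X: 2 ≤ 7)
  A vs C: [2 vs 7, 6 vs 6, 1 vs 6] → A does not strictly dominate C (column X: 2 ≤ 7)
  B vs A: [7 vs 2, 3 vs 6, 6 vs 1] → B does not strictly dominate A (column Y: 3 ≤ 6)
  B vs C: [7 vs 7, 3 vs 6, 6 vs 6] → B does not strictly dominate C (column X: 7 ≤ 7)
  C vs A: [7 vs 2, 6 vs 6, 6 vs 1] → C does not strictly dominate A (column Y: 6 ≤ 6)
  C vs B: [7 vs 7, 6 vs 3, 6 vs 6] → C does not strictly dominate B (column X: 7 ≤ 7)
No single strategy strictly dominates all others → no strictly dominant strategy.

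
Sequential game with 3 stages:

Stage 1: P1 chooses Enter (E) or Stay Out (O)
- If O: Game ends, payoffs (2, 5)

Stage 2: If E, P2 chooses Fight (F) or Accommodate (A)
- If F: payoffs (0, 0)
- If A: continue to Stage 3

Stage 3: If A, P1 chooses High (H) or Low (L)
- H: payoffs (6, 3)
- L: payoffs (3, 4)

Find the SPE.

SPE: (E, A, H); Outcome (6, 3)

Work:
Stage 3: P1 chooses H (6 vs 3)
Stage 2: P2: F->0, A->3 (anticipating H). Choose A
Stage 1: P1: O->2, E->6 (anticipating A, H). Choose E
SPE path: E -> A -> H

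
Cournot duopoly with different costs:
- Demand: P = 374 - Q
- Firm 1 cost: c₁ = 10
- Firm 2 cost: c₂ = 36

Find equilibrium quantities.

q₁* = 130.0, q₂* = 104.0

Work:
Reaction: q₁ = (374 - 10 - q₂)/2
Reaction: q₂ = (374 - 36 - q₁)/2
Solve simultaneously:
q₁* = (374 - 2×10 + 36)/3 = 130.0
q₂* = (374 - 2×36 + 10)/3 = 104.0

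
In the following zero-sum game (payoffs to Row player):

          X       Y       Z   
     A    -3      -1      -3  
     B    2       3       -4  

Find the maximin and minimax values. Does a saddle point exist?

Maximin = -3, Minimax = -3, Saddle: True

Work:
Row minimums: [-3, -4] → maximin = -3
Column maximums: [2, 3, -3] → minimax = -3
Saddle point exists! Game value = -3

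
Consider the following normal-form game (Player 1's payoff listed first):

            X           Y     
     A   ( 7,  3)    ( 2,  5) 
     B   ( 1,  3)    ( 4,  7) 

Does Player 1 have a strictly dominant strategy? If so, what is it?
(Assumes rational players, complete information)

No strictly dominant strategy exists for Player 1

Work:
A strategy strictly dominates another if it gives a strictly higher payoff against every opponent action. Compare each pair of P1's strategies column-by-column:
  A vs B: [7 vs 1, 2 vs 4] → A does not strictly dominate B (column Y: 2 ≤ 4)
  B vs A: [1 vs 7, 4 vs 2] → B does not strictly dominate A (column X: 1 ≤ 7)
No single strategy strictly dominates all others → no strictly dominant strategy.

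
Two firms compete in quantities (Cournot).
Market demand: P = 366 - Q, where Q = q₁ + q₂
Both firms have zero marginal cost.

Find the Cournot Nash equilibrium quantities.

q₁* = q₂* = 122.0; P* = 122.0

Work:
Profit: π_i = P·q_i = (a - q_i - q_j)·q_i
FOC: ∂π_i/∂q_i = a - 2q_i - q_j = 0
Reaction function: q_i = (366 - q_j)/2
Symmetry: q* = 366/3 = 122.0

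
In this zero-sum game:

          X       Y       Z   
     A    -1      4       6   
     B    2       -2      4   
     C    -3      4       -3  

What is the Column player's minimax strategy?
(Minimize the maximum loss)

Column should play X, value = 2

Work:
Column player minimizes Row's maximum payoff:
Column X: max payoff to Row = 2
Column Y: max payoff to Row = 4
Column Z: max payoff to Row = 6
Minimum is 2, achieved by column X.
Minimax strategy: X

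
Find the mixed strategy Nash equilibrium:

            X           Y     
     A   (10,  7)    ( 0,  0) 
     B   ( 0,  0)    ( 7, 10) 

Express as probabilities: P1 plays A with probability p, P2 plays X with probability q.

p = 0.5882, q = 0.4118

Work:
Find probabilities that make opponent indifferent:
P2 chooses q to make P1 indifferent between A and B
P1 chooses p to make P2 indifferent between X and Y
Mixed NE: P1 plays (A: 0.5882, B: 0.4118), P2 plays (X: 0.4118, Y: 0.5882)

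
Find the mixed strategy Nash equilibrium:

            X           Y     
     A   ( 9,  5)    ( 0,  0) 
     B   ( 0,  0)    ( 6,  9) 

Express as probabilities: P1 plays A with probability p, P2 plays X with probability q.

p = 0.6429, q = 0.4

Work:
Find probabilities that make opponent indifferent:
P2 chooses q to make P1 indifferent between A and B
P1 chooses p to make P2 indifferent between X and Y
Mixed NE: P1 plays (A: 0.6429, B: 0.3571), P2 plays (X: 0.4, Y: 0.6)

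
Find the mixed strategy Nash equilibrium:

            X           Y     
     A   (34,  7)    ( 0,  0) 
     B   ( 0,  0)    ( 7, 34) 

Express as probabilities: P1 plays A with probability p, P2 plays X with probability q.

p = 0.8293, q = 0.1707

Work:
Find probabilities that make opponent indifferent:
P2 chooses q to make P1 indifferent between A and B
P1 chooses p to make P2 indifferent between X and Y
Mixed NE: P1 plays (A: 0.8293, B: 0.1707), P2 plays (X: 0.1707, Y: 0.8293)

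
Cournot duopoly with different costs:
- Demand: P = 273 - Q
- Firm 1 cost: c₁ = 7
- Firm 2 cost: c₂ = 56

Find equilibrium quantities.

q₁* = 105.0, q₂* = 56.0

Work:
Reaction: q₁ = (273 - 7 - q₂)/2
Reaction: q₂ = (273 - 56 - q₁)/2
Solve simultaneously:
q₁* = (273 - 2×7 + 56)/3 = 105.0
q₂* = (273 - 2×56 + 7)/3 = 56.0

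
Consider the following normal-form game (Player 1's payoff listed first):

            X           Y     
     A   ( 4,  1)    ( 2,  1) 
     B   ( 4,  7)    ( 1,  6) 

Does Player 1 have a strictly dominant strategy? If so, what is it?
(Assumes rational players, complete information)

No strictly dominant strategy exists for Player 1

Work:
A strategy strictly dominates another if it gives a strictly higher payoff against every opponent action. Compare each pair of P1's strategies column-by-column:
  A vs B: [4 vs 4, 2 vs 1] → A does not strictly dominate B (column X: 4 ≤ 4)
  B vs A: [4 vs 4, 1 vs 2] → B does not strictly dominate A (column X: 4 ≤ 4)
No single strategy strictly dominates all others → no strictly dominant strategy.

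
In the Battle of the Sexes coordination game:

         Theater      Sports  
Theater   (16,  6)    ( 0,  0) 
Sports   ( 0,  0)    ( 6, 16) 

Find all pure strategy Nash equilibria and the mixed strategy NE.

Pure NE: (Theater, Theater) and (Sports, Sports); Mixed NE: p = 0.7273, q = 0.2727

Work:
Check pure NE:
(Theater, Theater): (16, 6) - no unilateral deviation beneficial
(Sports, Sports): (6, 16) - no unilateral deviation beneficial
Mixed NE: P1 plays Theater with p = 0.7273, P2 plays Theater with q = 0.2727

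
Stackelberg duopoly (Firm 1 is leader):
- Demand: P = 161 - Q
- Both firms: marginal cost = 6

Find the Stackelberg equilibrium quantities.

q₁* (leader) = 77.5, q₂* (follower) = 38.75

Work:
Follower's reaction: q₂ = (a - c - q₁)/2
Leader substitutes: π₁ = q₁·(a - q₁ - (a-c-q₁)/2 - c)
FOC: q₁* = (161 - 6)/2 = 77.50
Then: q₂* = (161 - 6 - 77.5)/2 = 38.75
Leader has first-mover advantage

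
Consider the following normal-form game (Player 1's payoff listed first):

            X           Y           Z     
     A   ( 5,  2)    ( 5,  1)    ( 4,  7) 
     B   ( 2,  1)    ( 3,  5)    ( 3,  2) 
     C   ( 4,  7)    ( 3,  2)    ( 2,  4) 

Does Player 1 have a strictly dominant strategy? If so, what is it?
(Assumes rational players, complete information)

Yes, Player 1's strictly dominant strategy is A

Work:
A strategy strictly dominates another if it gives a strictly higher payoff against every opponent action. Compare each pair of P1's strategies column-by-column:
  A vs B: [5 vs 2, 5 vs 3, 4 vs 3] → A strictly dominates B
  A vs C: [5 vs 4, 5 vs 3, 4 vs 2] → A strictly dominates C
  B vs A: [2 vs 5, 3 vs 5, 3 vs 4] → B does not strictly dominate A (column X: 2 ≤ 5)
  B vs C: [2 vs 4, 3 vs 3, 3 vs 2] → B does not strictly dominate C (column X: 2 ≤ 4)
  C vs A: [4 vs 5, 3 vs 5, 2 vs 4] → C does not strictly dominate A (column X: 4 ≤ 5)
  C vs B: [4 vs 2, 3 vs 3, 2 vs 3] → C does not strictly dominate B (column Y: 3 ≤ 3)
A strictly dominates every other strategy → strictly dominant.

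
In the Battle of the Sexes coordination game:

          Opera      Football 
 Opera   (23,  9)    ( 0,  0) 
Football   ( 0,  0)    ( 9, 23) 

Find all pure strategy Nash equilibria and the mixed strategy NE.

Pure NE: (Opera, Opera) and (Football, Football); Mixed NE: p = 0.7188, q = 0.2812

Work:
Check pure NE:
(Opera, Opera): (23, 9) - no unilateral deviation beneficial
(Football, Football): (9, 23) - no unilateral deviation beneficial
Mixed NE: P1 plays Opera with p = 0.7188, P2 plays Opera with q = 0.2812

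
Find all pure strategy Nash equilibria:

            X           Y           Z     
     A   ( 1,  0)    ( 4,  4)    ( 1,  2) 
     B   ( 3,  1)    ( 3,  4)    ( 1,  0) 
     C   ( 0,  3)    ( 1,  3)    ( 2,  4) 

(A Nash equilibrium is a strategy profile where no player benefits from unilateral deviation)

Nash equilibrium: (A, Y), (C, Z)

Work:
Best responses:
  P1 vs X: payoffs [1, 3, 0] → best response B (payoff 3)
  P1 vs Y: payoffs [4, 3, 1] → best response A (payoff 4)
  P1 vs Z: payoffs [1, 1, 2] → best response C (payoff 2)
  P2 vs A: payoffs [0, 4, 2] → best response Y (payoff 4)
  P2 vs B: payoffs [1, 4, 0] → best response Y (payoff 4)
  P2 vs C: payoffs [3, 3, 4] → best response Z (payoff 4)
Mutual best responses: (A,Y), (C,Z) → Nash equilibria.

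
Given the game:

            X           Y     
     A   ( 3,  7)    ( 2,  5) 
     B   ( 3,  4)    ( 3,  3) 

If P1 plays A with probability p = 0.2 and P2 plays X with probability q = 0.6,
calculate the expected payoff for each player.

E[P1] = 2.92, E[P2] = 4.12

Work:
E[P1] = p·q·π₁(A,X) + p·(1-q)·π₁(A,Y) + (1-p)·q·π₁(B,X) + (1-p)·(1-q)·π₁(B,Y)
= 0.2·0.6·3 + 0.2·0.4·2 + 0.8·0.6·3 + 0.8·0.4·3
= 2.92

E[P2] = 4.12 (similar calculation)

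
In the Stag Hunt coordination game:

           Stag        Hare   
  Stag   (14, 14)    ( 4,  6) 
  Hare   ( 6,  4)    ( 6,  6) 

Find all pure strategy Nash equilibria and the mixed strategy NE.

Pure NE: (Stag, Stag) and (Hare, Hare); Mixed NE: p = 0.2, q = 0.2

Work:
Check pure NE:
(Stag, Stag): (14, 14) - no unilateral deviation beneficial
(Hare, Hare): (6, 6) - no unilateral deviation beneficial
Mixed NE: P1 plays Stag with p = 0.2, P2 plays Stag with q = 0.2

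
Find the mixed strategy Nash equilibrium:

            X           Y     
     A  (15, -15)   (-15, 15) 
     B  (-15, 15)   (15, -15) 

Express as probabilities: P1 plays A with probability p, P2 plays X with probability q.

p = 0.5, q = 0.5

Work:
Find probabilities that make opponent indifferent:
P2 chooses q to make P1 indifferent between A and B
P1 chooses p to make P2 indifferent between X and Y
Mixed NE: P1 plays (A: 0.5, B: 0.5), P2 plays (X: 0.5, Y: 0.5)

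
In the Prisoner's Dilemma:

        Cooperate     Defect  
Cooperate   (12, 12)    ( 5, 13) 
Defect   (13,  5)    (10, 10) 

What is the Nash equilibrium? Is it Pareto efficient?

(Defect, Defect) is NE; not Pareto efficient

Work:
Defect dominates Cooperate for both players:
If P2 cooperates: Defect (13) > Cooperate (12)
If P2 defects: Defect (10) > Cooperate (5)
NE: (Defect, Defect) with payoff (10, 10)
But (Cooperate, Cooperate) = (12, 12) Pareto dominates (10, 10)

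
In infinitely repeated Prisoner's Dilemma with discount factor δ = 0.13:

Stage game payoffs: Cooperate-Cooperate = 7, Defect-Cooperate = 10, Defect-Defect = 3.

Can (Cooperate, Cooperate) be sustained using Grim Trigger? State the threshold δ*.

δ* = 0.4286; since δ = 0.13 < 0.4286, cooperation cannot be sustained

Work:
For Grim Trigger:
Cooperate forever: 7/(1-δ)
Defect then punished: 10 + 3·δ/(1-δ)
Need: 7/(1-δ) ≥ 10 + 3·δ/(1-δ)
Solving: δ ≥ (T-R)/(T-P) = (10-7)/(10-3) = 0.4286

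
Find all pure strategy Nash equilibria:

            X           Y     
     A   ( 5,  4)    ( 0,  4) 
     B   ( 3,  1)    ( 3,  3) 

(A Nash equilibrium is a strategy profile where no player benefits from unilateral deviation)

Nash equilibrium: (A, X), (B, Y)

Work:
Best responses:
  P1 vs X: payoffs [5, 3] → best response A (payoff 5)
  P1 vs Y: payoffs [0, 3] → best response B (payoff 3)
  P2 vs A: payoffs [4, 4] → best response X/Y (payoff 4)
  P2 vs B: payoffs [1, 3] → best response Y (payoff 3)
Mutual best responses: (A,X), (B,Y) → Nash equilibria.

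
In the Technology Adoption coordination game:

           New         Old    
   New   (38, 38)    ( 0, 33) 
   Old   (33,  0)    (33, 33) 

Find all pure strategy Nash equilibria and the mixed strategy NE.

Pure NE: (New, New) and (Old, Old); Mixed NE: p = 0.8684, q = 0.8684

Work:
Check pure NE:
(New, New): (38, 38) - no unilateral deviation beneficial
(Old, Old): (33, 33) - no unilateral deviation beneficial
Mixed NE: P1 plays New with p = 0.8684, P2 plays New with q = 0.8684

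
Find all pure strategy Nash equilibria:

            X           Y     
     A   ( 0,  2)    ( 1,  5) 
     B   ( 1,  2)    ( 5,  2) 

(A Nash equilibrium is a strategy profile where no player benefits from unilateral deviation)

Nash equilibrium: (B, X), (B, Y)

Work:
Best responses:
  P1 vs X: payoffs [0, 1] → best response B (payoff 1)
  P1 vs Y: payoffs [1, 5] → best response B (payoff 5)
  P2 vs A: payoffs [2, 5] → best response Y (payoff 5)
  P2 vs B: payoffs [2, 2] → best response X/Y (payoff 2)
Mutual best responses: (B,X), (B,Y) → Nash equilibria.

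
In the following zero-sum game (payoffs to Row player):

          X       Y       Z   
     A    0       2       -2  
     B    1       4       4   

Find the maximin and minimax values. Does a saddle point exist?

Maximin = 1, Minimax = 1, Saddle: True

Work:
Row minimums: [-2, 1] → maximin = 1
Column maximums: [1, 4, 4] → minimax = 1
Saddle point exists! Game value = 1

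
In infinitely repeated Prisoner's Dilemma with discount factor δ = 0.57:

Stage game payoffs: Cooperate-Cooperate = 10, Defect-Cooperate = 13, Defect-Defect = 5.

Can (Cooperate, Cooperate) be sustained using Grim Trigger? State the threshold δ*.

δ* = 0.375; since δ = 0.57 ≥ 0.375, cooperation can be sustained

Work:
For Grim Trigger:
Cooperate forever: 10/(1-δ)
Defect then punished: 13 + 5·δ/(1-δ)
Need: 10/(1-δ) ≥ 13 + 5·δ/(1-δ)
Solving: δ ≥ (T-R)/(T-P) = (13-10)/(13-5) = 0.375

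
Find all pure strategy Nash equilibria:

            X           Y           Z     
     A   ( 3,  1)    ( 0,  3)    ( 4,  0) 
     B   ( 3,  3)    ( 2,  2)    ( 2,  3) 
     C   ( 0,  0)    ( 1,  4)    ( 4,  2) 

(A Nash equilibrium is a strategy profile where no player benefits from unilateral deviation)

Nash equilibrium: (B, X)

Work:
Best responses:
  P1 vs X: payoffs [3, 3, 0] → best response A/B (payoff 3)
  P1 vs Y: payoffs [0, 2, 1] → best response B (payoff 2)
  P1 vs Z: payoffs [4, 2, 4] → best response A/C (payoff 4)
  P2 vs A: payoffs [1, 3, 0] → best response Y (payoff 3)
  P2 vs B: payoffs [3, 2, 3] → best response X/Z (payoff 3)
  P2 vs C: payoffs [0, 4, 2] → best response Y (payoff 4)
Mutual best responses: (B,X) → Nash equilibria.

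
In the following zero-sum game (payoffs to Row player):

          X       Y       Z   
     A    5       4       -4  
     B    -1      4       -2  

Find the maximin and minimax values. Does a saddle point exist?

Maximin = -2, Minimax = -2, Saddle: True

Work:
Row minimums: [-4, -2] → maximin = -2
Column maximums: [5, 4, -2] → minimax = -2
Saddle point exists! Game value = -2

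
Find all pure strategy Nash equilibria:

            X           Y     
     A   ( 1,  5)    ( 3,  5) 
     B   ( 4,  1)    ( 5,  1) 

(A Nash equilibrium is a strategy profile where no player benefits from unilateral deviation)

Nash equilibrium: (B, X), (B, Y)

Work:
Best responses:
  P1 vs X: payoffs [1, 4] → best response B (payoff 4)
  P1 vs Y: payoffs [3, 5] → best response B (payoff 5)
  P2 vs A: payoffs [5, 5] → best response X/Y (payoff 5)
  P2 vs B: payoffs [1, 1] → best response X/Y (payoff 1)
Mutual best responses: (B,X), (B,Y) → Nash equilibria.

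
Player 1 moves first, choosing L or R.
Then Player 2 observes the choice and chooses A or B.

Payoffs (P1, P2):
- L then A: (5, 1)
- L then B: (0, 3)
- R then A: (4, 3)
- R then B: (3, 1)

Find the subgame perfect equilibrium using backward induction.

P1 plays R, P2 plays B after L and A after R; Payoff (4, 3)

Work:
Backward induction:
After L: P2 chooses B → P1 gets 0
After R: P2 chooses A → P1 gets 4
P1 chooses R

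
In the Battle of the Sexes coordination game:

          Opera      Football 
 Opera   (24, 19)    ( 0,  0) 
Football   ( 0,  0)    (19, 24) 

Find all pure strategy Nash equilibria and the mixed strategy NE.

Pure NE: (Opera, Opera) and (Football, Football); Mixed NE: p = 0.5581, q = 0.4419

Work:
Check pure NE:
(Opera, Opera): (24, 19) - no unilateral deviation beneficial
(Football, Football): (19, 24) - no unilateral deviation beneficial
Mixed NE: P1 plays Opera with p = 0.5581, P2 plays Opera with q = 0.4419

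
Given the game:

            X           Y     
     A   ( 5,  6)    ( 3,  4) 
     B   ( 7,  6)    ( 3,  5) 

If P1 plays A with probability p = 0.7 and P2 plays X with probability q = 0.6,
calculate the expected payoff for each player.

E[P1] = 4.56, E[P2] = 5.32

Work:
E[P1] = p·q·π₁(A,X) + p·(1-q)·π₁(A,Y) + (1-p)·q·π₁(B,X) + (1-p)·(1-q)·π₁(B,Y)
= 0.7·0.6·5 + 0.7·0.4·3 + 0.3·0.6·7 + 0.3·0.4·3
= 4.56

E[P2] = 5.32 (similar calculation)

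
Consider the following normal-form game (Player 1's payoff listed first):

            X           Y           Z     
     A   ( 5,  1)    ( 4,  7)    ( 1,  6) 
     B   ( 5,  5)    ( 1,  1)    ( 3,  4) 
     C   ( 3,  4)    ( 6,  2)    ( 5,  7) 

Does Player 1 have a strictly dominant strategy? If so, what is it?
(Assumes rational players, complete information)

No strictly dominant strategy exists for Player 1

Work:
A strategy strictly dominates another if it gives a strictly higher payoff against every opponent action. Compare each pair of P1's strategies column-by-column:
  A vs B: [5 vs 5, 4 vs 1, 1 vs 3] → A does not strictly dominate B (column X: 5 ≤ 5)
  A vs C: [5 vs 3, 4 vs 6, 1 vs 5] → A does not strictly dominate C (column Y: 4 ≤ 6)
  B vs A: [5 vs 5, 1 vs 4, 3 vs 1] → B does not strictly dominate A (column X: 5 ≤ 5)
  B vs C: [5 vs 3, 1 vs 6, 3 vs 5] → B does not strictly dominate C (column Y: 1 ≤ 6)
  C vs A: [3 vs 5, 6 vs 4, 5 vs 1] → C does not strictly dominate A (column X: 3 ≤ 5)
  C vs B: [3 vs 5, 6 vs 1, 5 vs 3] → C does not strictly dominate B (column X: 3 ≤ 5)
No single strategy strictly dominates all others → no strictly dominant strategy.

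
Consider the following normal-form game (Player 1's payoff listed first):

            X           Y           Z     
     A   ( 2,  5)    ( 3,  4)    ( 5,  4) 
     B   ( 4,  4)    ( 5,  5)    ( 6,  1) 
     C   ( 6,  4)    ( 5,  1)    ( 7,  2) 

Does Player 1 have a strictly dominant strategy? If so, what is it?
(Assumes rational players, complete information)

No strictly dominant strategy exists for Player 1

Work:
A strategy strictly dominates another if it gives a strictly higher payoff against every opponent action. Compare each pair of P1's strategies column-by-column:
  A vs B: [2 vs 4, 3 vs 5, 5 vs 6] → A does not strictly dominate B (column X: 2 ≤ 4)
  A vs C: [2 vs 6, 3 vs 5, 5 vs 7] → A does not strictly dominate C (column X: 2 ≤ 6)
  B vs A: [4 vs 2, 5 vs 3, 6 vs 5] → B strictly dominates A
  B vs C: [4 vs 6, 5 vs 5, 6 vs 7] → B does not strictly dominate C (column X: 4 ≤ 6)
  C vs A: [6 vs 2, 5 vs 3, 7 vs 5] → C strictly dominates A
  C vs B: [6 vs 4, 5 vs 5, 7 vs 6] → C does not strictly dominate B (column Y: 5 ≤ 5)
No single strategy strictly dominates all others → no strictly dominant strategy.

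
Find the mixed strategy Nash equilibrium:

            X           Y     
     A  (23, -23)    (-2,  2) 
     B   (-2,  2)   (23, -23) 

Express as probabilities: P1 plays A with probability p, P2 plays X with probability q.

p = 0.5, q = 0.5

Work:
Find probabilities that make opponent indifferent:
P2 chooses q to make P1 indifferent between A and B
P1 chooses p to make P2 indifferent between X and Y
Mixed NE: P1 plays (A: 0.5, B: 0.5), P2 plays (X: 0.5, Y: 0.5)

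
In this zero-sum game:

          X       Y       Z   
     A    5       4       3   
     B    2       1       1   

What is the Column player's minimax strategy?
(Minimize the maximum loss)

Column should play Z, value = 3

Work:
Column player minimizes Row's maximum payoff:
Column X: max payoff to Row = 5
Column Y: max payoff to Row = 4
Column Z: max payoff to Row = 3
Minimum is 3, achieved by column Z.
Minimax strategy: Z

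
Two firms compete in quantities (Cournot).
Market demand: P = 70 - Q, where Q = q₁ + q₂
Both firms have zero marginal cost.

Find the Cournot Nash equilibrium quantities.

q₁* = q₂* = 23.33; P* = 23.33

Work:
Profit: π_i = P·q_i = (a - q_i - q_j)·q_i
FOC: ∂π_i/∂q_i = a - 2q_i - q_j = 0
Reaction function: q_i = (70 - q_j)/2
Symmetry: q* = 70/3 = 23.33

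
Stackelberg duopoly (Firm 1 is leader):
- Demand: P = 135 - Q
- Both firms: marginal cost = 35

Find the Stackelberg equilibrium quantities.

q₁* (leader) = 50.0, q₂* (follower) = 25.0

Work:
Follower's reaction: q₂ = (a - c - q₁)/2
Leader substitutes: π₁ = q₁·(a - q₁ - (a-c-q₁)/2 - c)
FOC: q₁* = (135 - 35)/2 = 50.00
Then: q₂* = (135 - 35 - 50.0)/2 = 25.00
Leader has first-mover advantage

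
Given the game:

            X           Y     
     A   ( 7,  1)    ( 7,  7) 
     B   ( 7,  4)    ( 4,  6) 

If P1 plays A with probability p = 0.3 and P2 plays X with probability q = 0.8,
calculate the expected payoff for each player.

E[P1] = 6.58, E[P2] = 3.74

Work:
E[P1] = p·q·π₁(A,X) + p·(1-q)·π₁(A,Y) + (1-p)·q·π₁(B,X) + (1-p)·(1-q)·π₁(B,Y)
= 0.3·0.8·7 + 0.3·0.2·7 + 0.7·0.8·7 + 0.7·0.2·4
= 6.58

E[P2] = 3.74 (similar calculation)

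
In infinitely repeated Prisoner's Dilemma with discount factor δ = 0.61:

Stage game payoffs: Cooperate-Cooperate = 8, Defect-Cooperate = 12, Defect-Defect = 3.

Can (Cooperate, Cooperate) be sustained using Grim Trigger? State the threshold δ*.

δ* = 0.4444; since δ = 0.61 ≥ 0.4444, cooperation can be sustained

Work:
For Grim Trigger:
Cooperate forever: 8/(1-δ)
Defect then punished: 12 + 3·δ/(1-δ)
Need: 8/(1-δ) ≥ 12 + 3·δ/(1-δ)
Solving: δ ≥ (T-R)/(T-P) = (12-8)/(12-3) = 0.4444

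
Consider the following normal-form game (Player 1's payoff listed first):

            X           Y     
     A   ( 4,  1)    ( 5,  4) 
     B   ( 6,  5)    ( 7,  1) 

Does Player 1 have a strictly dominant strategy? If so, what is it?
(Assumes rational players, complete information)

Yes, Player 1's strictly dominant strategy is B

Work:
A strategy strictly dominates another if it gives a strictly higher payoff against every opponent action. Compare each pair of P1's strategies column-by-column:
  A vs B: [4 vs 6, 5 vs 7] → A does not strictly dominate B (column X: 4 ≤ 6)
  B vs A: [6 vs 4, 7 vs 5] → B strictly dominates A
B strictly dominates every other strategy → strictly dominant.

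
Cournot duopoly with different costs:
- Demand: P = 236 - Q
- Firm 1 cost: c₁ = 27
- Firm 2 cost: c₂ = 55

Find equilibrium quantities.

q₁* = 79.0, q₂* = 51.0

Work:
Reaction: q₁ = (236 - 27 - q₂)/2
Reaction: q₂ = (236 - 55 - q₁)/2
Solve simultaneously:
q₁* = (236 - 2×27 + 55)/3 = 79.0
q₂* = (236 - 2×55 + 27)/3 = 51.0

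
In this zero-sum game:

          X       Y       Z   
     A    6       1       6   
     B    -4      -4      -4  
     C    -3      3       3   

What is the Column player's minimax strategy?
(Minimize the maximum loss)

Column should play Y, value = 3

Work:
Column player minimizes Row's maximum payoff:
Column X: max payoff to Row = 6
Column Y: max payoff to Row = 3
Column Z: max payoff to Row = 6
Minimum is 3, achieved by column Y.
Minimax strategy: Y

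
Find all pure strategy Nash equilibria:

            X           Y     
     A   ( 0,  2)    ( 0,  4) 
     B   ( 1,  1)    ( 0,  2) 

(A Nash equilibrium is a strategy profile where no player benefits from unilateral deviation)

Nash equilibrium: (A, Y), (B, Y)

Work:
Best responses:
  P1 vs X: payoffs [0, 1] → best response B (payoff 1)
  P1 vs Y: payoffs [0, 0] → best response A/B (payoff 0)
  P2 vs A: payoffs [2, 4] → best response Y (payoff 4)
  P2 vs B: payoffs [1, 2] → best response Y (payoff 2)
Mutual best responses: (A,Y), (B,Y) → Nash equilibria.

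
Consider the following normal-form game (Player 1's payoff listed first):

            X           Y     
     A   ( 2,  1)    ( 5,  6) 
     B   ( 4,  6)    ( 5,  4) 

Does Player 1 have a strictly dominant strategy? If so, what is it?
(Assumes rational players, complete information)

No strictly dominant strategy exists for Player 1

Work:
A strategy strictly dominates another if it gives a strictly higher payoff against every opponent action. Compare each pair of P1's strategies column-by-column:
  A vs B: [2 vs 4, 5 vs 5] → A does not strictly dominate B (column X: 2 ≤ 4)
  B vs A: [4 vs 2, 5 vs 5] → B does not strictly dominate A (column Y: 5 ≤ 5)
No single strategy strictly dominates all others → no strictly dominant strategy.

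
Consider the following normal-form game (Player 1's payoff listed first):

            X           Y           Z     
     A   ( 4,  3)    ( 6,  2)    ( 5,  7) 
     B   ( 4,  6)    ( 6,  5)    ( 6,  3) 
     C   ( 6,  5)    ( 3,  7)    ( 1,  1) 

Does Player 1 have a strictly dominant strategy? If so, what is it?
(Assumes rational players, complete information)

No strictly dominant strategy exists for Player 1

Work:
A strategy strictly dominates another if it gives a strictly higher payoff against every opponent action. Compare each pair of P1's strategies column-by-column:
  A vs B: [4 vs 4, 6 vs 6, 5 vs 6] → A does not strictly dominate B (column X: 4 ≤ 4)
  A vs C: [4 vs 6, 6 vs 3, 5 vs 1] → A does not strictly dominate C (column X: 4 ≤ 6)
  B vs A: [4 vs 4, 6 vs 6, 6 vs 5] → B does not strictly dominate A (column X: 4 ≤ 4)
  B vs C: [4 vs 6, 6 vs 3, 6 vs 1] → B does not strictly dominate C (column X: 4 ≤ 6)
  C vs A: [6 vs 4, 3 vs 6, 1 vs 5] → C does not strictly dominate A (column Y: 3 ≤ 6)
  C vs B: [6 vs 4, 3 vs 6, 1 vs 6] → C does not strictly dominate B (column Y: 3 ≤ 6)
No single strategy strictly dominates all others → no strictly dominant strategy.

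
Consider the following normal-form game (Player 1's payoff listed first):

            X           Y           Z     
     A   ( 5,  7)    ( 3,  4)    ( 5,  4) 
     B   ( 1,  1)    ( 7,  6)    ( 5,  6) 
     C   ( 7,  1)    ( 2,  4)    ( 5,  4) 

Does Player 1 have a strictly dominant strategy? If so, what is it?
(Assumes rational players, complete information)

No strictly dominant strategy exists for Player 1

Work:
A strategy strictly dominates another if it gives a strictly higher payoff against every opponent action. Compare each pair of P1's strategies column-by-column:
  A vs B: [5 vs 1, 3 vs 7, 5 vs 5] → A does not strictly dominate B (column Y: 3 ≤ 7)
  A vs C: [5 vs 7, 3 vs 2, 5 vs 5] → A does not strictly dominate C (column X: 5 ≤ 7)
  B vs A: [1 vs 5, 7 vs 3, 5 vs 5] → B does not strictly dominate A (column X: 1 ≤ 5)
  B vs C: [1 vs 7, 7 vs 2, 5 vs 5] → B does not strictly dominate C (column X: 1 ≤ 7)
  C vs A: [7 vs 5, 2 vs 3, 5 vs 5] → C does not strictly dominate A (column Y: 2 ≤ 3)
  C vs B: [7 vs 1, 2 vs 7, 5 vs 5] → C does not strictly dominate B (column Y: 2 ≤ 7)
No single strategy strictly dominates all others → no strictly dominant strategy.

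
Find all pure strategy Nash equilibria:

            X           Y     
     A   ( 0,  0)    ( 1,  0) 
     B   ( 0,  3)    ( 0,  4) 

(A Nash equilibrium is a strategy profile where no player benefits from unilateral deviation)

Nash equilibrium: (A, X), (A, Y)

Work:
Best responses:
  P1 vs X: payoffs [0, 0] → best response A/B (payoff 0)
  P1 vs Y: payoffs [1, 0] → best response A (payoff 1)
  P2 vs A: payoffs [0, 0] → best response X/Y (payoff 0)
  P2 vs B: payoffs [3, 4] → best response Y (payoff 4)
Mutual best responses: (A,X), (A,Y) → Nash equilibria.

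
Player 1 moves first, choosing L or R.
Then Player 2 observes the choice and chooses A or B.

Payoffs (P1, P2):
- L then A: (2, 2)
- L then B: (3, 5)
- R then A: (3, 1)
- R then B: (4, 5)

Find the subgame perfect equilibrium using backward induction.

P1 plays R, P2 plays B after L and B after R; Payoff (4, 5)

Work:
Backward induction:
After L: P2 chooses B → P1 gets 3
After R: P2 chooses B → P1 gets 4
P1 chooses R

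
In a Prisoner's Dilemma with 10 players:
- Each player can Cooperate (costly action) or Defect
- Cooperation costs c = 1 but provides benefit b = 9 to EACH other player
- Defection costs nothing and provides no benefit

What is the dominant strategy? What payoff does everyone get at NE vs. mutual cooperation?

Dominant: Defect; NE payoff = 0; Coop payoff = 80

Work:
Defect dominates (saves cost c = 1, benefit to others is external)
NE: All defect → everyone gets 0
If all cooperate: each receives (9)×9 - 1 = 80
Social dilemma: 80 > 0 but NE gives 0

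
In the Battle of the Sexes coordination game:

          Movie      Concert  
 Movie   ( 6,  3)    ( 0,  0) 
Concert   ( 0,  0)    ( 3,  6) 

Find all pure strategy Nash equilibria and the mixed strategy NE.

Pure NE: (Movie, Movie) and (Concert, Concert); Mixed NE: p = 0.6667, q = 0.3333

Work:
Check pure NE:
(Movie, Movie): (6, 3) - no unilateral deviation beneficial
(Concert, Concert): (3, 6) - no unilateral deviation beneficial
Mixed NE: P1 plays Movie with p = 0.6667, P2 plays Movie with q = 0.3333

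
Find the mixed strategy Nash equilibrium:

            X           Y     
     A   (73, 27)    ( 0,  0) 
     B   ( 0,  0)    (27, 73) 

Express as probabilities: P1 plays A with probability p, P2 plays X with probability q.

p = 0.73, q = 0.27

Work:
Find probabilities that make opponent indifferent:
P2 chooses q to make P1 indifferent between A and B
P1 chooses p to make P2 indifferent between X and Y
Mixed NE: P1 plays (A: 0.73, B: 0.27), P2 plays (X: 0.27, Y: 0.73)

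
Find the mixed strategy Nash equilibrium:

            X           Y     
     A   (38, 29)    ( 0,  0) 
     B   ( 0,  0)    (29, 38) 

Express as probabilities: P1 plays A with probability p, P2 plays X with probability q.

p = 0.5672, q = 0.4328

Work:
Find probabilities that make opponent indifferent:
P2 chooses q to make P1 indifferent between A and B
P1 chooses p to make P2 indifferent between X and Y
Mixed NE: P1 plays (A: 0.5672, B: 0.4328), P2 plays (X: 0.4328, Y: 0.5672)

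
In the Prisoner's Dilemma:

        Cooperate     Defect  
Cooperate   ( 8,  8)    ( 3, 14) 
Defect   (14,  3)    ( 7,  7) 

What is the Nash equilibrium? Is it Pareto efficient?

(Defect, Defect) is NE; not Pareto efficient

Work:
Defect dominates Cooperate for both players:
If P2 cooperates: Defect (14) > Cooperate (8)
If P2 defects: Defect (7) > Cooperate (3)
NE: (Defect, Defect) with payoff (7, 7)
But (Cooperate, Cooperate) = (8, 8) Pareto dominates (7, 7)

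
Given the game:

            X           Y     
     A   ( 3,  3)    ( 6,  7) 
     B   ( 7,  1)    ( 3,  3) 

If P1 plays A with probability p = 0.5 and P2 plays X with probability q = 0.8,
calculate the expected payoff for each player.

E[P1] = 4.9, E[P2] = 2.6

Work:
E[P1] = p·q·π₁(A,X) + p·(1-q)·π₁(A,Y) + (1-p)·q·π₁(B,X) + (1-p)·(1-q)·π₁(B,Y)
= 0.5·0.8·3 + 0.5·0.2·6 + 0.5·0.8·7 + 0.5·0.2·3
= 4.9

E[P2] = 2.6 (similar calculation)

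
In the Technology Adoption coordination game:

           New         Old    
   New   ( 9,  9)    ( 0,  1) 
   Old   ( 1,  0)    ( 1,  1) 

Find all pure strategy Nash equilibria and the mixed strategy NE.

Pure NE: (New, New) and (Old, Old); Mixed NE: p = 0.1111, q = 0.1111

Work:
Check pure NE:
(New, New): (9, 9) - no unilateral deviation beneficial
(Old, Old): (1, 1) - no unilateral deviation beneficial
Mixed NE: P1 plays New with p = 0.1111, P2 plays New with q = 0.1111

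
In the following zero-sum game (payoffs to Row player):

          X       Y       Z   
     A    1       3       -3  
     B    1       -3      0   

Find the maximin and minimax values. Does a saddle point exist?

Maximin = -3, Minimax = 0, Saddle: False

Work:
Row minimums: [-3, -3] → maximin = -3
Column maximums: [1, 3, 0] → minimax = 0
No saddle point (maximin ≠ minimax). Mixed strategy needed.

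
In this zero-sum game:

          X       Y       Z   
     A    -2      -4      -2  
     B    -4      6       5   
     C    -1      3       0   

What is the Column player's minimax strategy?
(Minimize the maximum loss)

Column should play X, value = -1

Work:
Column player minimizes Row's maximum payoff:
Column X: max payoff to Row = -1
Column Y: max payoff to Row = 6
Column Z: max payoff to Row = 5
Minimum is -1, achieved by column X.
Minimax strategy: X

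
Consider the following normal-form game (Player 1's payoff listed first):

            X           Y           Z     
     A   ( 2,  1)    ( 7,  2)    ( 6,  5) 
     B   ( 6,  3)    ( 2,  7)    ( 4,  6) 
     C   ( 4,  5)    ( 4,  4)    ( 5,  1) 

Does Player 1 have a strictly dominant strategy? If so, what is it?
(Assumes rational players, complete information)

No strictly dominant strategy exists for Player 1

Work:
A strategy strictly dominates another if it gives a strictly higher payoff against every opponent action. Compare each pair of P1's strategies column-by-column:
  A vs B: [2 vs 6, 7 vs 2, 6 vs 4] → A does not strictly dominate B (column X: 2 ≤ 6)
  A vs C: [2 vs 4, 7 vs 4, 6 vs 5] → A does not strictly dominate C (column X: 2 ≤ 4)
  B vs A: [6 vs 2, 2 vs 7, 4 vs 6] → B does not strictly dominate A (column Y: 2 ≤ 7)
  B vs C: [6 vs 4, 2 vs 4, 4 vs 5] → B does not strictly dominate C (column Y: 2 ≤ 4)
  C vs A: [4 vs 2, 4 vs 7, 5 vs 6] → C does not strictly dominate A (column Y: 4 ≤ 7)
  C vs B: [4 vs 6, 4 vs 2, 5 vs 4] → C does not strictly dominate B (column X: 4 ≤ 6)
No single strategy strictly dominates all others → no strictly dominant strategy.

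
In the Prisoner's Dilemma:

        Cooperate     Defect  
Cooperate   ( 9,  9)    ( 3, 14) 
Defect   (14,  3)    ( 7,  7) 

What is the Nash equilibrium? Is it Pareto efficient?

(Defect, Defect) is NE; not Pareto efficient

Work:
Defect dominates Cooperate for both players:
If P2 cooperates: Defect (14) > Cooperate (9)
If P2 defects: Defect (7) > Cooperate (3)
NE: (Defect, Defect) with payoff (7, 7)
But (Cooperate, Cooperate) = (9, 9) Pareto dominates (7, 7)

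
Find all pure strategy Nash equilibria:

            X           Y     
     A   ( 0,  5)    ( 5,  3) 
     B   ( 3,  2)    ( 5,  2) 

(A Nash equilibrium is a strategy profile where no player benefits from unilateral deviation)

Nash equilibrium: (B, X), (B, Y)

Work:
Best responses:
  P1 vs X: payoffs [0, 3] → best response B (payoff 3)
  P1 vs Y: payoffs [5, 5] → best response A/B (payoff 5)
  P2 vs A: payoffs [5, 3] → best response X (payoff 5)
  P2 vs B: payoffs [2, 2] → best response X/Y (payoff 2)
Mutual best responses: (B,X), (B,Y) → Nash equilibria.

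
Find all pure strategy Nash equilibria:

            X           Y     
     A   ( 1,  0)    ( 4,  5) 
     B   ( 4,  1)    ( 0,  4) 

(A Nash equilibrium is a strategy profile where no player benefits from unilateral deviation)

Nash equilibrium: (A, Y)

Work:
Best responses:
  P1 vs X: payoffs [1, 4] → best response B (payoff 4)
  P1 vs Y: payoffs [4, 0] → best response A (payoff 4)
  P2 vs A: payoffs [0, 5] → best response Y (payoff 5)
  P2 vs B: payoffs [1, 4] → best response Y (payoff 4)
Mutual best responses: (A,Y) → Nash equilibria.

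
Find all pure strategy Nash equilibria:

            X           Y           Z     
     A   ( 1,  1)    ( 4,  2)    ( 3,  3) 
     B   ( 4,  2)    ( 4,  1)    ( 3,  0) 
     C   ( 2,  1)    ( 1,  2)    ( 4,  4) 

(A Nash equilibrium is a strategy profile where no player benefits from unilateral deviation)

Nash equilibrium: (B, X), (C, Z)

Work:
Best responses:
  P1 vs X: payoffs [1, 4, 2] → best response B (payoff 4)
  P1 vs Y: payoffs [4, 4, 1] → best response A/B (payoff 4)
  P1 vs Z: payoffs [3, 3, 4] → best response C (payoff 4)
  P2 vs A: payoffs [1, 2, 3] → best response Z (payoff 3)
  P2 vs B: payoffs [2, 1, 0] → best response X (payoff 2)
  P2 vs C: payoffs [1, 2, 4] → best response Z (payoff 4)
Mutual best responses: (B,X), (C,Z) → Nash equilibria.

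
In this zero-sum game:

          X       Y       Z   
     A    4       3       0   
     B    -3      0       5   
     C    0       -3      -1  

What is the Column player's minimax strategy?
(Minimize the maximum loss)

Column should play Y, value = 3

Work:
Column player minimizes Row's maximum payoff:
Column X: max payoff to Row = 4
Column Y: max payoff to Row = 3
Column Z: max payoff to Row = 5
Minimum is 3, achieved by column Y.
Minimax strategy: Y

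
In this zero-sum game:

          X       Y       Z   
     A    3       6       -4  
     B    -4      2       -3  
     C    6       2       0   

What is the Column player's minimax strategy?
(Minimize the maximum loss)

Column should play Z, value = 0

Work:
Column player minimizes Row's maximum payoff:
Column X: max payoff to Row = 6
Column Y: max payoff to Row = 6
Column Z: max payoff to Row = 0
Minimum is 0, achieved by column Z.
Minimax strategy: Z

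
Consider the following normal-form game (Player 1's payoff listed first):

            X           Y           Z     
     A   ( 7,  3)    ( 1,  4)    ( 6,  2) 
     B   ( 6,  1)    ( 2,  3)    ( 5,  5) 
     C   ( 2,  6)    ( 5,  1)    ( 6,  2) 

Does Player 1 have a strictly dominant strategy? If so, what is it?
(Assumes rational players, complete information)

No strictly dominant strategy exists for Player 1

Work:
A strategy strictly dominates another if it gives a strictly higher payoff against every opponent action. Compare each pair of P1's strategies column-by-column:
  A vs B: [7 vs 6, 1 vs 2, 6 vs 5] → A does not strictly dominate B (column Y: 1 ≤ 2)
  A vs C: [7 vs 2, 1 vs 5, 6 vs 6] → A does not strictly dominate C (column Y: 1 ≤ 5)
  B vs A: [6 vs 7, 2 vs 1, 5 vs 6] → B does not strictly dominate A (column X: 6 ≤ 7)
  B vs C: [6 vs 2, 2 vs 5, 5 vs 6] → B does not strictly dominate C (column Y: 2 ≤ 5)
  C vs A: [2 vs 7, 5 vs 1, 6 vs 6] → C does not strictly dominate A (column X: 2 ≤ 7)
  C vs B: [2 vs 6, 5 vs 2, 6 vs 5] → C does not strictly dominate B (column X: 2 ≤ 6)
No single strategy strictly dominates all others → no strictly dominant strategy.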